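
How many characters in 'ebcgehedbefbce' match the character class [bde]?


Character class [bde] matches any of: {b, d, e}
Scanning string 'ebcgehedbefbce' character by character:
  pos 0: 'e' -> MATCH
  pos 1: 'b' -> MATCH
  pos 2: 'c' -> no
  pos 3: 'g' -> no
  pos 4: 'e' -> MATCH
  pos 5: 'h' -> no
  pos 6: 'e' -> MATCH
  pos 7: 'd' -> MATCH
  pos 8: 'b' -> MATCH
  pos 9: 'e' -> MATCH
  pos 10: 'f' -> no
  pos 11: 'b' -> MATCH
  pos 12: 'c' -> no
  pos 13: 'e' -> MATCH
Total matches: 9

9


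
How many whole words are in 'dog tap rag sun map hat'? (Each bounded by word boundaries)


Word boundaries (\b) mark the start/end of each word.
Text: 'dog tap rag sun map hat'
Splitting by whitespace:
  Word 1: 'dog'
  Word 2: 'tap'
  Word 3: 'rag'
  Word 4: 'sun'
  Word 5: 'map'
  Word 6: 'hat'
Total whole words: 6

6


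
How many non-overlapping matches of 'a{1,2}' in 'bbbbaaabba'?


Pattern 'a{1,2}' matches between 1 and 2 consecutive a's (greedy).
String: 'bbbbaaabba'
Finding runs of a's and applying greedy matching:
  Run at pos 4: 'aaa' (length 3)
  Run at pos 9: 'a' (length 1)
Matches: ['aa', 'a', 'a']
Count: 3

3


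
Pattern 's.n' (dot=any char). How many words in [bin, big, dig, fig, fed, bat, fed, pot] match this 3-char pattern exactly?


Pattern 's.n' means: starts with 's', any single char, ends with 'n'.
Checking each word (must be exactly 3 chars):
  'bin' (len=3): no
  'big' (len=3): no
  'dig' (len=3): no
  'fig' (len=3): no
  'fed' (len=3): no
  'bat' (len=3): no
  'fed' (len=3): no
  'pot' (len=3): no
Matching words: []
Total: 0

0


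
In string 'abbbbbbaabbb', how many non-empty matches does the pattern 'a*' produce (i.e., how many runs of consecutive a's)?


Pattern 'a*' matches zero or more a's. We want non-empty runs of consecutive a's.
String: 'abbbbbbaabbb'
Walking through the string to find runs of a's:
  Run 1: positions 0-0 -> 'a'
  Run 2: positions 7-8 -> 'aa'
Non-empty runs found: ['a', 'aa']
Count: 2

2


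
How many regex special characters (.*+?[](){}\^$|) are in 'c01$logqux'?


Regex special characters are: . * + ? [ ] ( ) { } \ ^ $ |
Scanning 'c01$logqux':
  pos 3: '$' -> SPECIAL
Special chars found: ['$']
Total: 1

1


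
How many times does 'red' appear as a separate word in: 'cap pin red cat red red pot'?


Scanning each word for exact match 'red':
  Word 1: 'cap' -> no
  Word 2: 'pin' -> no
  Word 3: 'red' -> MATCH
  Word 4: 'cat' -> no
  Word 5: 'red' -> MATCH
  Word 6: 'red' -> MATCH
  Word 7: 'pot' -> no
Total matches: 3

3


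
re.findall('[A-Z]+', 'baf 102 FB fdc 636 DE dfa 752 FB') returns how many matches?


Pattern '[A-Z]+' finds one or more uppercase letters.
Text: 'baf 102 FB fdc 636 DE dfa 752 FB'
Scanning for matches:
  Match 1: 'FB'
  Match 2: 'DE'
  Match 3: 'FB'
Total matches: 3

3


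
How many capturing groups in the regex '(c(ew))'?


To count capturing groups, count each '(' that starts a group.
Pattern: '(c(ew))'
Walking through the pattern:
  Position 0: '(' -> group #1
  Position 2: '(' -> group #2
Total capturing groups: 2

2


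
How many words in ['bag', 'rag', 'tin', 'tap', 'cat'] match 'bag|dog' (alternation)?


Alternation 'bag|dog' matches either 'bag' or 'dog'.
Checking each word:
  'bag' -> MATCH
  'rag' -> no
  'tin' -> no
  'tap' -> no
  'cat' -> no
Matches: ['bag']
Count: 1

1


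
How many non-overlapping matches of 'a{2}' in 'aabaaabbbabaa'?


Pattern 'a{2}' matches exactly 2 consecutive a's (greedy, non-overlapping).
String: 'aabaaabbbabaa'
Scanning for runs of a's:
  Run at pos 0: 'aa' (length 2) -> 1 match(es)
  Run at pos 3: 'aaa' (length 3) -> 1 match(es)
  Run at pos 9: 'a' (length 1) -> 0 match(es)
  Run at pos 11: 'aa' (length 2) -> 1 match(es)
Matches found: ['aa', 'aa', 'aa']
Total: 3

3


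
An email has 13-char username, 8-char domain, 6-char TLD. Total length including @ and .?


An email address has format: username@domain.tld
Username length: 13
'@' character: 1
Domain length: 8
'.' character: 1
TLD length: 6
Total = 13 + 1 + 8 + 1 + 6 = 29

29


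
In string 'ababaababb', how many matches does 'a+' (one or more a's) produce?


Pattern 'a+' matches one or more consecutive a's.
String: 'ababaababb'
Scanning for runs of a:
  Match 1: 'a' (length 1)
  Match 2: 'a' (length 1)
  Match 3: 'aa' (length 2)
  Match 4: 'a' (length 1)
Total matches: 4

4


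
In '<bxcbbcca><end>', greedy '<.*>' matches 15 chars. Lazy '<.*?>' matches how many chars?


Greedy '<.*>' tries to match as MUCH as possible.
Lazy '<.*?>' tries to match as LITTLE as possible.

String: '<bxcbbcca><end>'
Greedy '<.*>' starts at first '<' and extends to the LAST '>': '<bxcbbcca><end>' (15 chars)
Lazy '<.*?>' starts at first '<' and stops at the FIRST '>': '<bxcbbcca>' (10 chars)

10


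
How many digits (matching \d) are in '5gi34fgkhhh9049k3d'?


\d matches any digit 0-9.
Scanning '5gi34fgkhhh9049k3d':
  pos 0: '5' -> DIGIT
  pos 3: '3' -> DIGIT
  pos 4: '4' -> DIGIT
  pos 11: '9' -> DIGIT
  pos 12: '0' -> DIGIT
  pos 13: '4' -> DIGIT
  pos 14: '9' -> DIGIT
  pos 16: '3' -> DIGIT
Digits found: ['5', '3', '4', '9', '0', '4', '9', '3']
Total: 8

8


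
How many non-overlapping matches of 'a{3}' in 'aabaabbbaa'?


Pattern 'a{3}' matches exactly 3 consecutive a's (greedy, non-overlapping).
String: 'aabaabbbaa'
Scanning for runs of a's:
  Run at pos 0: 'aa' (length 2) -> 0 match(es)
  Run at pos 3: 'aa' (length 2) -> 0 match(es)
  Run at pos 8: 'aa' (length 2) -> 0 match(es)
Matches found: []
Total: 0

0


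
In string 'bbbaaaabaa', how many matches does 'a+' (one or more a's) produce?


Pattern 'a+' matches one or more consecutive a's.
String: 'bbbaaaabaa'
Scanning for runs of a:
  Match 1: 'aaaa' (length 4)
  Match 2: 'aa' (length 2)
Total matches: 2

2


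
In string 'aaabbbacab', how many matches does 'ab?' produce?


Pattern 'ab?' matches 'a' optionally followed by 'b'.
String: 'aaabbbacab'
Scanning left to right for 'a' then checking next char:
  Match 1: 'a' (a not followed by b)
  Match 2: 'a' (a not followed by b)
  Match 3: 'ab' (a followed by b)
  Match 4: 'a' (a not followed by b)
  Match 5: 'ab' (a followed by b)
Total matches: 5

5


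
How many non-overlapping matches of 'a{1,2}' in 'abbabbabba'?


Pattern 'a{1,2}' matches between 1 and 2 consecutive a's (greedy).
String: 'abbabbabba'
Finding runs of a's and applying greedy matching:
  Run at pos 0: 'a' (length 1)
  Run at pos 3: 'a' (length 1)
  Run at pos 6: 'a' (length 1)
  Run at pos 9: 'a' (length 1)
Matches: ['a', 'a', 'a', 'a']
Count: 4

4


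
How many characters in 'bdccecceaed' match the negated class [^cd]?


Negated class [^cd] matches any char NOT in {c, d}
Scanning 'bdccecceaed':
  pos 0: 'b' -> MATCH
  pos 1: 'd' -> no (excluded)
  pos 2: 'c' -> no (excluded)
  pos 3: 'c' -> no (excluded)
  pos 4: 'e' -> MATCH
  pos 5: 'c' -> no (excluded)
  pos 6: 'c' -> no (excluded)
  pos 7: 'e' -> MATCH
  pos 8: 'a' -> MATCH
  pos 9: 'e' -> MATCH
  pos 10: 'd' -> no (excluded)
Total matches: 5

5


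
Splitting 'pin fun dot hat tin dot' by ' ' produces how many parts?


Splitting by ' ' breaks the string at each occurrence of the separator.
Text: 'pin fun dot hat tin dot'
Parts after split:
  Part 1: 'pin'
  Part 2: 'fun'
  Part 3: 'dot'
  Part 4: 'hat'
  Part 5: 'tin'
  Part 6: 'dot'
Total parts: 6

6


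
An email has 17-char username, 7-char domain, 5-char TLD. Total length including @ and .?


An email address has format: username@domain.tld
Username length: 17
'@' character: 1
Domain length: 7
'.' character: 1
TLD length: 5
Total = 17 + 1 + 7 + 1 + 5 = 31

31


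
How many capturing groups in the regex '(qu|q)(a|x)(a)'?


To count capturing groups, count each '(' that starts a group.
Pattern: '(qu|q)(a|x)(a)'
Walking through the pattern:
  Position 0: '(' -> group #1
  Position 6: '(' -> group #2
  Position 11: '(' -> group #3
Total capturing groups: 3

3


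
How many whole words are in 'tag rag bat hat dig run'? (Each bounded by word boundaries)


Word boundaries (\b) mark the start/end of each word.
Text: 'tag rag bat hat dig run'
Splitting by whitespace:
  Word 1: 'tag'
  Word 2: 'rag'
  Word 3: 'bat'
  Word 4: 'hat'
  Word 5: 'dig'
  Word 6: 'run'
Total whole words: 6

6


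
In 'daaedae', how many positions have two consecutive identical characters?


Looking for consecutive identical characters in 'daaedae':
  pos 0-1: 'd' vs 'a' -> different
  pos 1-2: 'a' vs 'a' -> MATCH ('aa')
  pos 2-3: 'a' vs 'e' -> different
  pos 3-4: 'e' vs 'd' -> different
  pos 4-5: 'd' vs 'a' -> different
  pos 5-6: 'a' vs 'e' -> different
Consecutive identical pairs: ['aa']
Count: 1

1


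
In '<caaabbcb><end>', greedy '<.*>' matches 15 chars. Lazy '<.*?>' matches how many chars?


Greedy '<.*>' tries to match as MUCH as possible.
Lazy '<.*?>' tries to match as LITTLE as possible.

String: '<caaabbcb><end>'
Greedy '<.*>' starts at first '<' and extends to the LAST '>': '<caaabbcb><end>' (15 chars)
Lazy '<.*?>' starts at first '<' and stops at the FIRST '>': '<caaabbcb>' (10 chars)

10


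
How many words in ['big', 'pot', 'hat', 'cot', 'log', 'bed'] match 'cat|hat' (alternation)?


Alternation 'cat|hat' matches either 'cat' or 'hat'.
Checking each word:
  'big' -> no
  'pot' -> no
  'hat' -> MATCH
  'cot' -> no
  'log' -> no
  'bed' -> no
Matches: ['hat']
Count: 1

1


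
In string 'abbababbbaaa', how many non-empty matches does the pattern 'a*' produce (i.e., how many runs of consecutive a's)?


Pattern 'a*' matches zero or more a's. We want non-empty runs of consecutive a's.
String: 'abbababbbaaa'
Walking through the string to find runs of a's:
  Run 1: positions 0-0 -> 'a'
  Run 2: positions 3-3 -> 'a'
  Run 3: positions 5-5 -> 'a'
  Run 4: positions 9-11 -> 'aaa'
Non-empty runs found: ['a', 'a', 'a', 'aaa']
Count: 4

4


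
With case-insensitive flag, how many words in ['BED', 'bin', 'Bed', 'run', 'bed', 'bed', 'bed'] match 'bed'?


Case-insensitive matching: compare each word's lowercase form to 'bed'.
  'BED' -> lower='bed' -> MATCH
  'bin' -> lower='bin' -> no
  'Bed' -> lower='bed' -> MATCH
  'run' -> lower='run' -> no
  'bed' -> lower='bed' -> MATCH
  'bed' -> lower='bed' -> MATCH
  'bed' -> lower='bed' -> MATCH
Matches: ['BED', 'Bed', 'bed', 'bed', 'bed']
Count: 5

5


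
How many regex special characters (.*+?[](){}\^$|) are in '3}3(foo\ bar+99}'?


Regex special characters are: . * + ? [ ] ( ) { } \ ^ $ |
Scanning '3}3(foo\ bar+99}':
  pos 1: '}' -> SPECIAL
  pos 3: '(' -> SPECIAL
  pos 7: '\' -> SPECIAL
  pos 12: '+' -> SPECIAL
  pos 15: '}' -> SPECIAL
Special chars found: ['}', '(', '\\', '+', '}']
Total: 5

5


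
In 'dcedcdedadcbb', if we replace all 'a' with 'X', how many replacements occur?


re.sub('a', 'X', text) replaces every occurrence of 'a' with 'X'.
Text: 'dcedcdedadcbb'
Scanning for 'a':
  pos 8: 'a' -> replacement #1
Total replacements: 1

1


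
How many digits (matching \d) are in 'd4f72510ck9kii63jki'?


\d matches any digit 0-9.
Scanning 'd4f72510ck9kii63jki':
  pos 1: '4' -> DIGIT
  pos 3: '7' -> DIGIT
  pos 4: '2' -> DIGIT
  pos 5: '5' -> DIGIT
  pos 6: '1' -> DIGIT
  pos 7: '0' -> DIGIT
  pos 10: '9' -> DIGIT
  pos 14: '6' -> DIGIT
  pos 15: '3' -> DIGIT
Digits found: ['4', '7', '2', '5', '1', '0', '9', '6', '3']
Total: 9

9


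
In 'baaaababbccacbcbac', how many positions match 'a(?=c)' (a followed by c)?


Lookahead 'a(?=c)' matches 'a' only when followed by 'c'.
String: 'baaaababbccacbcbac'
Checking each position where char is 'a':
  pos 1: 'a' -> no (next='a')
  pos 2: 'a' -> no (next='a')
  pos 3: 'a' -> no (next='a')
  pos 4: 'a' -> no (next='b')
  pos 6: 'a' -> no (next='b')
  pos 11: 'a' -> MATCH (next='c')
  pos 16: 'a' -> MATCH (next='c')
Matching positions: [11, 16]
Count: 2

2


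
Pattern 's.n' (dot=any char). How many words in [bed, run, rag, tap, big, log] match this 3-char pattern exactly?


Pattern 's.n' means: starts with 's', any single char, ends with 'n'.
Checking each word (must be exactly 3 chars):
  'bed' (len=3): no
  'run' (len=3): no
  'rag' (len=3): no
  'tap' (len=3): no
  'big' (len=3): no
  'log' (len=3): no
Matching words: []
Total: 0

0


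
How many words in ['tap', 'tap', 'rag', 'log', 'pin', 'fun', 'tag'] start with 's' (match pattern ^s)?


Pattern ^s anchors to start of word. Check which words begin with 's':
  'tap' -> no
  'tap' -> no
  'rag' -> no
  'log' -> no
  'pin' -> no
  'fun' -> no
  'tag' -> no
Matching words: []
Count: 0

0


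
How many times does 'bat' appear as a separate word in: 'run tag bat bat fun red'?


Scanning each word for exact match 'bat':
  Word 1: 'run' -> no
  Word 2: 'tag' -> no
  Word 3: 'bat' -> MATCH
  Word 4: 'bat' -> MATCH
  Word 5: 'fun' -> no
  Word 6: 'red' -> no
Total matches: 2

2


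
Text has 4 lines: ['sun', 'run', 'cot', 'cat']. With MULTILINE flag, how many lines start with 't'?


With MULTILINE flag, ^ matches the start of each line.
Lines: ['sun', 'run', 'cot', 'cat']
Checking which lines start with 't':
  Line 1: 'sun' -> no
  Line 2: 'run' -> no
  Line 3: 'cot' -> no
  Line 4: 'cat' -> no
Matching lines: []
Count: 0

0


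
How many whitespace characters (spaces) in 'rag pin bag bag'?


\s matches whitespace characters (spaces, tabs, etc.).
Text: 'rag pin bag bag'
This text has 4 words separated by spaces.
Number of spaces = number of words - 1 = 4 - 1 = 3

3


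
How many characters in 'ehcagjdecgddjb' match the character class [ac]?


Character class [ac] matches any of: {a, c}
Scanning string 'ehcagjdecgddjb' character by character:
  pos 0: 'e' -> no
  pos 1: 'h' -> no
  pos 2: 'c' -> MATCH
  pos 3: 'a' -> MATCH
  pos 4: 'g' -> no
  pos 5: 'j' -> no
  pos 6: 'd' -> no
  pos 7: 'e' -> no
  pos 8: 'c' -> MATCH
  pos 9: 'g' -> no
  pos 10: 'd' -> no
  pos 11: 'd' -> no
  pos 12: 'j' -> no
  pos 13: 'b' -> no
Total matches: 3

3


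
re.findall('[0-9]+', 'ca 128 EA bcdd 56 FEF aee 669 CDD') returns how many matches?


Pattern '[0-9]+' finds one or more digits.
Text: 'ca 128 EA bcdd 56 FEF aee 669 CDD'
Scanning for matches:
  Match 1: '128'
  Match 2: '56'
  Match 3: '669'
Total matches: 3

3


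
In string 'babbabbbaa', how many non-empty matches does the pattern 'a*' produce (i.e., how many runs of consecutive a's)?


Pattern 'a*' matches zero or more a's. We want non-empty runs of consecutive a's.
String: 'babbabbbaa'
Walking through the string to find runs of a's:
  Run 1: positions 1-1 -> 'a'
  Run 2: positions 4-4 -> 'a'
  Run 3: positions 8-9 -> 'aa'
Non-empty runs found: ['a', 'a', 'aa']
Count: 3

3


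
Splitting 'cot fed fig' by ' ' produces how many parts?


Splitting by ' ' breaks the string at each occurrence of the separator.
Text: 'cot fed fig'
Parts after split:
  Part 1: 'cot'
  Part 2: 'fed'
  Part 3: 'fig'
Total parts: 3

3


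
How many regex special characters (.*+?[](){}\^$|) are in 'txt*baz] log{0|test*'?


Regex special characters are: . * + ? [ ] ( ) { } \ ^ $ |
Scanning 'txt*baz] log{0|test*':
  pos 3: '*' -> SPECIAL
  pos 7: ']' -> SPECIAL
  pos 12: '{' -> SPECIAL
  pos 14: '|' -> SPECIAL
  pos 19: '*' -> SPECIAL
Special chars found: ['*', ']', '{', '|', '*']
Total: 5

5


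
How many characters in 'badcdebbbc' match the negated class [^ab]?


Negated class [^ab] matches any char NOT in {a, b}
Scanning 'badcdebbbc':
  pos 0: 'b' -> no (excluded)
  pos 1: 'a' -> no (excluded)
  pos 2: 'd' -> MATCH
  pos 3: 'c' -> MATCH
  pos 4: 'd' -> MATCH
  pos 5: 'e' -> MATCH
  pos 6: 'b' -> no (excluded)
  pos 7: 'b' -> no (excluded)
  pos 8: 'b' -> no (excluded)
  pos 9: 'c' -> MATCH
Total matches: 5

5


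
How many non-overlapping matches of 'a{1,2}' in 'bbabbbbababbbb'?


Pattern 'a{1,2}' matches between 1 and 2 consecutive a's (greedy).
String: 'bbabbbbababbbb'
Finding runs of a's and applying greedy matching:
  Run at pos 2: 'a' (length 1)
  Run at pos 7: 'a' (length 1)
  Run at pos 9: 'a' (length 1)
Matches: ['a', 'a', 'a']
Count: 3

3


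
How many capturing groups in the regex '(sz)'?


To count capturing groups, count each '(' that starts a group.
Pattern: '(sz)'
Walking through the pattern:
  Position 0: '(' -> group #1
Total capturing groups: 1

1


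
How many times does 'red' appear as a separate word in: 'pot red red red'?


Scanning each word for exact match 'red':
  Word 1: 'pot' -> no
  Word 2: 'red' -> MATCH
  Word 3: 'red' -> MATCH
  Word 4: 'red' -> MATCH
Total matches: 3

3


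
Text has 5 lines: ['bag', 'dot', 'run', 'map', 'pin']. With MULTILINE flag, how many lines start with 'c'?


With MULTILINE flag, ^ matches the start of each line.
Lines: ['bag', 'dot', 'run', 'map', 'pin']
Checking which lines start with 'c':
  Line 1: 'bag' -> no
  Line 2: 'dot' -> no
  Line 3: 'run' -> no
  Line 4: 'map' -> no
  Line 5: 'pin' -> no
Matching lines: []
Count: 0

0


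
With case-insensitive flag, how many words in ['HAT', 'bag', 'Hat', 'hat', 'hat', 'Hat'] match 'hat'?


Case-insensitive matching: compare each word's lowercase form to 'hat'.
  'HAT' -> lower='hat' -> MATCH
  'bag' -> lower='bag' -> no
  'Hat' -> lower='hat' -> MATCH
  'hat' -> lower='hat' -> MATCH
  'hat' -> lower='hat' -> MATCH
  'Hat' -> lower='hat' -> MATCH
Matches: ['HAT', 'Hat', 'hat', 'hat', 'Hat']
Count: 5

5


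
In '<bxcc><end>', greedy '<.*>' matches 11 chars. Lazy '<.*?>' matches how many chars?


Greedy '<.*>' tries to match as MUCH as possible.
Lazy '<.*?>' tries to match as LITTLE as possible.

String: '<bxcc><end>'
Greedy '<.*>' starts at first '<' and extends to the LAST '>': '<bxcc><end>' (11 chars)
Lazy '<.*?>' starts at first '<' and stops at the FIRST '>': '<bxcc>' (6 chars)

6


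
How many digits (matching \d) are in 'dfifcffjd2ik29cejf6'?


\d matches any digit 0-9.
Scanning 'dfifcffjd2ik29cejf6':
  pos 9: '2' -> DIGIT
  pos 12: '2' -> DIGIT
  pos 13: '9' -> DIGIT
  pos 18: '6' -> DIGIT
Digits found: ['2', '2', '9', '6']
Total: 4

4


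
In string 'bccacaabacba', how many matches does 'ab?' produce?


Pattern 'ab?' matches 'a' optionally followed by 'b'.
String: 'bccacaabacba'
Scanning left to right for 'a' then checking next char:
  Match 1: 'a' (a not followed by b)
  Match 2: 'a' (a not followed by b)
  Match 3: 'ab' (a followed by b)
  Match 4: 'a' (a not followed by b)
  Match 5: 'a' (a not followed by b)
Total matches: 5

5


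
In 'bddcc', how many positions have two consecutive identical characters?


Looking for consecutive identical characters in 'bddcc':
  pos 0-1: 'b' vs 'd' -> different
  pos 1-2: 'd' vs 'd' -> MATCH ('dd')
  pos 2-3: 'd' vs 'c' -> different
  pos 3-4: 'c' vs 'c' -> MATCH ('cc')
Consecutive identical pairs: ['dd', 'cc']
Count: 2

2


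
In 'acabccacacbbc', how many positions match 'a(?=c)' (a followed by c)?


Lookahead 'a(?=c)' matches 'a' only when followed by 'c'.
String: 'acabccacacbbc'
Checking each position where char is 'a':
  pos 0: 'a' -> MATCH (next='c')
  pos 2: 'a' -> no (next='b')
  pos 6: 'a' -> MATCH (next='c')
  pos 8: 'a' -> MATCH (next='c')
Matching positions: [0, 6, 8]
Count: 3

3


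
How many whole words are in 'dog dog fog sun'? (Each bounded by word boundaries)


Word boundaries (\b) mark the start/end of each word.
Text: 'dog dog fog sun'
Splitting by whitespace:
  Word 1: 'dog'
  Word 2: 'dog'
  Word 3: 'fog'
  Word 4: 'sun'
Total whole words: 4

4


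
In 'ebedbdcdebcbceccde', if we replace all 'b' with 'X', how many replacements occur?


re.sub('b', 'X', text) replaces every occurrence of 'b' with 'X'.
Text: 'ebedbdcdebcbceccde'
Scanning for 'b':
  pos 1: 'b' -> replacement #1
  pos 4: 'b' -> replacement #2
  pos 9: 'b' -> replacement #3
  pos 11: 'b' -> replacement #4
Total replacements: 4

4


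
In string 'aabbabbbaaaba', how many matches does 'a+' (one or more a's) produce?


Pattern 'a+' matches one or more consecutive a's.
String: 'aabbabbbaaaba'
Scanning for runs of a:
  Match 1: 'aa' (length 2)
  Match 2: 'a' (length 1)
  Match 3: 'aaa' (length 3)
  Match 4: 'a' (length 1)
Total matches: 4

4


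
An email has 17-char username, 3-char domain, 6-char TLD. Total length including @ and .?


An email address has format: username@domain.tld
Username length: 17
'@' character: 1
Domain length: 3
'.' character: 1
TLD length: 6
Total = 17 + 1 + 3 + 1 + 6 = 28

28


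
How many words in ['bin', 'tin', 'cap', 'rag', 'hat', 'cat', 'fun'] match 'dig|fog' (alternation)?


Alternation 'dig|fog' matches either 'dig' or 'fog'.
Checking each word:
  'bin' -> no
  'tin' -> no
  'cap' -> no
  'rag' -> no
  'hat' -> no
  'cat' -> no
  'fun' -> no
Matches: []
Count: 0

0


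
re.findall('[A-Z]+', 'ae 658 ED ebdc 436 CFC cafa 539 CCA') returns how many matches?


Pattern '[A-Z]+' finds one or more uppercase letters.
Text: 'ae 658 ED ebdc 436 CFC cafa 539 CCA'
Scanning for matches:
  Match 1: 'ED'
  Match 2: 'CFC'
  Match 3: 'CCA'
Total matches: 3

3


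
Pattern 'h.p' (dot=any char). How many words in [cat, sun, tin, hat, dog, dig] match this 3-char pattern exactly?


Pattern 'h.p' means: starts with 'h', any single char, ends with 'p'.
Checking each word (must be exactly 3 chars):
  'cat' (len=3): no
  'sun' (len=3): no
  'tin' (len=3): no
  'hat' (len=3): no
  'dog' (len=3): no
  'dig' (len=3): no
Matching words: []
Total: 0

0


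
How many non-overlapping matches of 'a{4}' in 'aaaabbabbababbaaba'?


Pattern 'a{4}' matches exactly 4 consecutive a's (greedy, non-overlapping).
String: 'aaaabbabbababbaaba'
Scanning for runs of a's:
  Run at pos 0: 'aaaa' (length 4) -> 1 match(es)
  Run at pos 6: 'a' (length 1) -> 0 match(es)
  Run at pos 9: 'a' (length 1) -> 0 match(es)
  Run at pos 11: 'a' (length 1) -> 0 match(es)
  Run at pos 14: 'aa' (length 2) -> 0 match(es)
  Run at pos 17: 'a' (length 1) -> 0 match(es)
Matches found: ['aaaa']
Total: 1

1


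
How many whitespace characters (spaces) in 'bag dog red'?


\s matches whitespace characters (spaces, tabs, etc.).
Text: 'bag dog red'
This text has 3 words separated by spaces.
Number of spaces = number of words - 1 = 3 - 1 = 2

2


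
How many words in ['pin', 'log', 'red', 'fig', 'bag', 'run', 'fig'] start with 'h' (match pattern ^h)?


Pattern ^h anchors to start of word. Check which words begin with 'h':
  'pin' -> no
  'log' -> no
  'red' -> no
  'fig' -> no
  'bag' -> no
  'run' -> no
  'fig' -> no
Matching words: []
Count: 0

0


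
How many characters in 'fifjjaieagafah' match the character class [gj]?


Character class [gj] matches any of: {g, j}
Scanning string 'fifjjaieagafah' character by character:
  pos 0: 'f' -> no
  pos 1: 'i' -> no
  pos 2: 'f' -> no
  pos 3: 'j' -> MATCH
  pos 4: 'j' -> MATCH
  pos 5: 'a' -> no
  pos 6: 'i' -> no
  pos 7: 'e' -> no
  pos 8: 'a' -> no
  pos 9: 'g' -> MATCH
  pos 10: 'a' -> no
  pos 11: 'f' -> no
  pos 12: 'a' -> no
  pos 13: 'h' -> no
Total matches: 3

3


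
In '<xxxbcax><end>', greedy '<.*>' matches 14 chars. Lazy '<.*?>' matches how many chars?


Greedy '<.*>' tries to match as MUCH as possible.
Lazy '<.*?>' tries to match as LITTLE as possible.

String: '<xxxbcax><end>'
Greedy '<.*>' starts at first '<' and extends to the LAST '>': '<xxxbcax><end>' (14 chars)
Lazy '<.*?>' starts at first '<' and stops at the FIRST '>': '<xxxbcax>' (9 chars)

9


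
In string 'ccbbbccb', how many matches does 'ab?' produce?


Pattern 'ab?' matches 'a' optionally followed by 'b'.
String: 'ccbbbccb'
Scanning left to right for 'a' then checking next char:
Total matches: 0

0


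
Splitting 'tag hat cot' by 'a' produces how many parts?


Splitting by 'a' breaks the string at each occurrence of the separator.
Text: 'tag hat cot'
Parts after split:
  Part 1: 't'
  Part 2: 'g h'
  Part 3: 't cot'
Total parts: 3

3


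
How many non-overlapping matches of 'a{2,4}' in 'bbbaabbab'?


Pattern 'a{2,4}' matches between 2 and 4 consecutive a's (greedy).
String: 'bbbaabbab'
Finding runs of a's and applying greedy matching:
  Run at pos 3: 'aa' (length 2)
  Run at pos 7: 'a' (length 1)
Matches: ['aa']
Count: 1

1


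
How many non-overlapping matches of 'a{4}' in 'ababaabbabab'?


Pattern 'a{4}' matches exactly 4 consecutive a's (greedy, non-overlapping).
String: 'ababaabbabab'
Scanning for runs of a's:
  Run at pos 0: 'a' (length 1) -> 0 match(es)
  Run at pos 2: 'a' (length 1) -> 0 match(es)
  Run at pos 4: 'aa' (length 2) -> 0 match(es)
  Run at pos 8: 'a' (length 1) -> 0 match(es)
  Run at pos 10: 'a' (length 1) -> 0 match(es)
Matches found: []
Total: 0

0


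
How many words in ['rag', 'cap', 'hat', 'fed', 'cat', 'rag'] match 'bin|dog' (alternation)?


Alternation 'bin|dog' matches either 'bin' or 'dog'.
Checking each word:
  'rag' -> no
  'cap' -> no
  'hat' -> no
  'fed' -> no
  'cat' -> no
  'rag' -> no
Matches: []
Count: 0

0


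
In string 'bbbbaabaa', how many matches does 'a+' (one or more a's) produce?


Pattern 'a+' matches one or more consecutive a's.
String: 'bbbbaabaa'
Scanning for runs of a:
  Match 1: 'aa' (length 2)
  Match 2: 'aa' (length 2)
Total matches: 2

2


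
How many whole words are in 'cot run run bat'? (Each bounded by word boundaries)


Word boundaries (\b) mark the start/end of each word.
Text: 'cot run run bat'
Splitting by whitespace:
  Word 1: 'cot'
  Word 2: 'run'
  Word 3: 'run'
  Word 4: 'bat'
Total whole words: 4

4


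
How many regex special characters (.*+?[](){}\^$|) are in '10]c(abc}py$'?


Regex special characters are: . * + ? [ ] ( ) { } \ ^ $ |
Scanning '10]c(abc}py$':
  pos 2: ']' -> SPECIAL
  pos 4: '(' -> SPECIAL
  pos 8: '}' -> SPECIAL
  pos 11: '$' -> SPECIAL
Special chars found: [']', '(', '}', '$']
Total: 4

4


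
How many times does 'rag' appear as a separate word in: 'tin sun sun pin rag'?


Scanning each word for exact match 'rag':
  Word 1: 'tin' -> no
  Word 2: 'sun' -> no
  Word 3: 'sun' -> no
  Word 4: 'pin' -> no
  Word 5: 'rag' -> MATCH
Total matches: 1

1


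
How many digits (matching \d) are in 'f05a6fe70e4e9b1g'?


\d matches any digit 0-9.
Scanning 'f05a6fe70e4e9b1g':
  pos 1: '0' -> DIGIT
  pos 2: '5' -> DIGIT
  pos 4: '6' -> DIGIT
  pos 7: '7' -> DIGIT
  pos 8: '0' -> DIGIT
  pos 10: '4' -> DIGIT
  pos 12: '9' -> DIGIT
  pos 14: '1' -> DIGIT
Digits found: ['0', '5', '6', '7', '0', '4', '9', '1']
Total: 8

8


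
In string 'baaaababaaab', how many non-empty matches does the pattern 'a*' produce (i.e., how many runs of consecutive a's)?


Pattern 'a*' matches zero or more a's. We want non-empty runs of consecutive a's.
String: 'baaaababaaab'
Walking through the string to find runs of a's:
  Run 1: positions 1-4 -> 'aaaa'
  Run 2: positions 6-6 -> 'a'
  Run 3: positions 8-10 -> 'aaa'
Non-empty runs found: ['aaaa', 'a', 'aaa']
Count: 3

3


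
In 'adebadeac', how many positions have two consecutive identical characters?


Looking for consecutive identical characters in 'adebadeac':
  pos 0-1: 'a' vs 'd' -> different
  pos 1-2: 'd' vs 'e' -> different
  pos 2-3: 'e' vs 'b' -> different
  pos 3-4: 'b' vs 'a' -> different
  pos 4-5: 'a' vs 'd' -> different
  pos 5-6: 'd' vs 'e' -> different
  pos 6-7: 'e' vs 'a' -> different
  pos 7-8: 'a' vs 'c' -> different
Consecutive identical pairs: []
Count: 0

0


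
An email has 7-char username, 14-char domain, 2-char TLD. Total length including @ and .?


An email address has format: username@domain.tld
Username length: 7
'@' character: 1
Domain length: 14
'.' character: 1
TLD length: 2
Total = 7 + 1 + 14 + 1 + 2 = 25

25


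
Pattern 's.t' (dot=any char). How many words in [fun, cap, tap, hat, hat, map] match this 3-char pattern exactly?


Pattern 's.t' means: starts with 's', any single char, ends with 't'.
Checking each word (must be exactly 3 chars):
  'fun' (len=3): no
  'cap' (len=3): no
  'tap' (len=3): no
  'hat' (len=3): no
  'hat' (len=3): no
  'map' (len=3): no
Matching words: []
Total: 0

0


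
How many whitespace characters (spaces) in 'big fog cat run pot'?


\s matches whitespace characters (spaces, tabs, etc.).
Text: 'big fog cat run pot'
This text has 5 words separated by spaces.
Number of spaces = number of words - 1 = 5 - 1 = 4

4


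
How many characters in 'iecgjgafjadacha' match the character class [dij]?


Character class [dij] matches any of: {d, i, j}
Scanning string 'iecgjgafjadacha' character by character:
  pos 0: 'i' -> MATCH
  pos 1: 'e' -> no
  pos 2: 'c' -> no
  pos 3: 'g' -> no
  pos 4: 'j' -> MATCH
  pos 5: 'g' -> no
  pos 6: 'a' -> no
  pos 7: 'f' -> no
  pos 8: 'j' -> MATCH
  pos 9: 'a' -> no
  pos 10: 'd' -> MATCH
  pos 11: 'a' -> no
  pos 12: 'c' -> no
  pos 13: 'h' -> no
  pos 14: 'a' -> no
Total matches: 4

4


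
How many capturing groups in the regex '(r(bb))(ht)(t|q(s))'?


To count capturing groups, count each '(' that starts a group.
Pattern: '(r(bb))(ht)(t|q(s))'
Walking through the pattern:
  Position 0: '(' -> group #1
  Position 2: '(' -> group #2
  Position 7: '(' -> group #3
  Position 11: '(' -> group #4
  Position 15: '(' -> group #5
Total capturing groups: 5

5


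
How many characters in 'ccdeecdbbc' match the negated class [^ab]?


Negated class [^ab] matches any char NOT in {a, b}
Scanning 'ccdeecdbbc':
  pos 0: 'c' -> MATCH
  pos 1: 'c' -> MATCH
  pos 2: 'd' -> MATCH
  pos 3: 'e' -> MATCH
  pos 4: 'e' -> MATCH
  pos 5: 'c' -> MATCH
  pos 6: 'd' -> MATCH
  pos 7: 'b' -> no (excluded)
  pos 8: 'b' -> no (excluded)
  pos 9: 'c' -> MATCH
Total matches: 8

8


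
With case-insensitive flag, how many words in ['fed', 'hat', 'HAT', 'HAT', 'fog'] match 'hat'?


Case-insensitive matching: compare each word's lowercase form to 'hat'.
  'fed' -> lower='fed' -> no
  'hat' -> lower='hat' -> MATCH
  'HAT' -> lower='hat' -> MATCH
  'HAT' -> lower='hat' -> MATCH
  'fog' -> lower='fog' -> no
Matches: ['hat', 'HAT', 'HAT']
Count: 3

3


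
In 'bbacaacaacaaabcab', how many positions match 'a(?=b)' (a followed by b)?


Lookahead 'a(?=b)' matches 'a' only when followed by 'b'.
String: 'bbacaacaacaaabcab'
Checking each position where char is 'a':
  pos 2: 'a' -> no (next='c')
  pos 4: 'a' -> no (next='a')
  pos 5: 'a' -> no (next='c')
  pos 7: 'a' -> no (next='a')
  pos 8: 'a' -> no (next='c')
  pos 10: 'a' -> no (next='a')
  pos 11: 'a' -> no (next='a')
  pos 12: 'a' -> MATCH (next='b')
  pos 15: 'a' -> MATCH (next='b')
Matching positions: [12, 15]
Count: 2

2


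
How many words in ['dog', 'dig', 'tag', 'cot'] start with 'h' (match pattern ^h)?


Pattern ^h anchors to start of word. Check which words begin with 'h':
  'dog' -> no
  'dig' -> no
  'tag' -> no
  'cot' -> no
Matching words: []
Count: 0

0


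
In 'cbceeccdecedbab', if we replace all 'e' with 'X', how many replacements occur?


re.sub('e', 'X', text) replaces every occurrence of 'e' with 'X'.
Text: 'cbceeccdecedbab'
Scanning for 'e':
  pos 3: 'e' -> replacement #1
  pos 4: 'e' -> replacement #2
  pos 8: 'e' -> replacement #3
  pos 10: 'e' -> replacement #4
Total replacements: 4

4


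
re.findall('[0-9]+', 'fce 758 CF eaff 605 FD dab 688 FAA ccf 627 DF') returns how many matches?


Pattern '[0-9]+' finds one or more digits.
Text: 'fce 758 CF eaff 605 FD dab 688 FAA ccf 627 DF'
Scanning for matches:
  Match 1: '758'
  Match 2: '605'
  Match 3: '688'
  Match 4: '627'
Total matches: 4

4


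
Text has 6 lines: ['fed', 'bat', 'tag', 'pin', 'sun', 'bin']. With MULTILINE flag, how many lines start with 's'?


With MULTILINE flag, ^ matches the start of each line.
Lines: ['fed', 'bat', 'tag', 'pin', 'sun', 'bin']
Checking which lines start with 's':
  Line 1: 'fed' -> no
  Line 2: 'bat' -> no
  Line 3: 'tag' -> no
  Line 4: 'pin' -> no
  Line 5: 'sun' -> MATCH
  Line 6: 'bin' -> no
Matching lines: ['sun']
Count: 1

1


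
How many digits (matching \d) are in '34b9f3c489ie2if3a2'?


\d matches any digit 0-9.
Scanning '34b9f3c489ie2if3a2':
  pos 0: '3' -> DIGIT
  pos 1: '4' -> DIGIT
  pos 3: '9' -> DIGIT
  pos 5: '3' -> DIGIT
  pos 7: '4' -> DIGIT
  pos 8: '8' -> DIGIT
  pos 9: '9' -> DIGIT
  pos 12: '2' -> DIGIT
  pos 15: '3' -> DIGIT
  pos 17: '2' -> DIGIT
Digits found: ['3', '4', '9', '3', '4', '8', '9', '2', '3', '2']
Total: 10

10


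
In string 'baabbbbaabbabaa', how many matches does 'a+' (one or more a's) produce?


Pattern 'a+' matches one or more consecutive a's.
String: 'baabbbbaabbabaa'
Scanning for runs of a:
  Match 1: 'aa' (length 2)
  Match 2: 'aa' (length 2)
  Match 3: 'a' (length 1)
  Match 4: 'aa' (length 2)
Total matches: 4

4


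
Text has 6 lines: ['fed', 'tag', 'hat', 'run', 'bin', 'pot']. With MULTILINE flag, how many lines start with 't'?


With MULTILINE flag, ^ matches the start of each line.
Lines: ['fed', 'tag', 'hat', 'run', 'bin', 'pot']
Checking which lines start with 't':
  Line 1: 'fed' -> no
  Line 2: 'tag' -> MATCH
  Line 3: 'hat' -> no
  Line 4: 'run' -> no
  Line 5: 'bin' -> no
  Line 6: 'pot' -> no
Matching lines: ['tag']
Count: 1

1


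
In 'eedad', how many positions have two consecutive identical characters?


Looking for consecutive identical characters in 'eedad':
  pos 0-1: 'e' vs 'e' -> MATCH ('ee')
  pos 1-2: 'e' vs 'd' -> different
  pos 2-3: 'd' vs 'a' -> different
  pos 3-4: 'a' vs 'd' -> different
Consecutive identical pairs: ['ee']
Count: 1

1


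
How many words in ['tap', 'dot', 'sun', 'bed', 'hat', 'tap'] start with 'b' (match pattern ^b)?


Pattern ^b anchors to start of word. Check which words begin with 'b':
  'tap' -> no
  'dot' -> no
  'sun' -> no
  'bed' -> MATCH (starts with 'b')
  'hat' -> no
  'tap' -> no
Matching words: ['bed']
Count: 1

1


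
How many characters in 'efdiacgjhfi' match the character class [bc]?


Character class [bc] matches any of: {b, c}
Scanning string 'efdiacgjhfi' character by character:
  pos 0: 'e' -> no
  pos 1: 'f' -> no
  pos 2: 'd' -> no
  pos 3: 'i' -> no
  pos 4: 'a' -> no
  pos 5: 'c' -> MATCH
  pos 6: 'g' -> no
  pos 7: 'j' -> no
  pos 8: 'h' -> no
  pos 9: 'f' -> no
  pos 10: 'i' -> no
Total matches: 1

1


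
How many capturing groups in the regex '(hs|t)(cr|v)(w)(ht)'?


To count capturing groups, count each '(' that starts a group.
Pattern: '(hs|t)(cr|v)(w)(ht)'
Walking through the pattern:
  Position 0: '(' -> group #1
  Position 6: '(' -> group #2
  Position 12: '(' -> group #3
  Position 15: '(' -> group #4
Total capturing groups: 4

4


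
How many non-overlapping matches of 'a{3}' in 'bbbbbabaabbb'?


Pattern 'a{3}' matches exactly 3 consecutive a's (greedy, non-overlapping).
String: 'bbbbbabaabbb'
Scanning for runs of a's:
  Run at pos 5: 'a' (length 1) -> 0 match(es)
  Run at pos 7: 'aa' (length 2) -> 0 match(es)
Matches found: []
Total: 0

0


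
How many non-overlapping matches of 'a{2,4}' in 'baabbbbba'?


Pattern 'a{2,4}' matches between 2 and 4 consecutive a's (greedy).
String: 'baabbbbba'
Finding runs of a's and applying greedy matching:
  Run at pos 1: 'aa' (length 2)
  Run at pos 8: 'a' (length 1)
Matches: ['aa']
Count: 1

1


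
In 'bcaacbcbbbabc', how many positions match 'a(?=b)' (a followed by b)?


Lookahead 'a(?=b)' matches 'a' only when followed by 'b'.
String: 'bcaacbcbbbabc'
Checking each position where char is 'a':
  pos 2: 'a' -> no (next='a')
  pos 3: 'a' -> no (next='c')
  pos 10: 'a' -> MATCH (next='b')
Matching positions: [10]
Count: 1

1


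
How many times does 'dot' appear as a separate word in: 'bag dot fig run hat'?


Scanning each word for exact match 'dot':
  Word 1: 'bag' -> no
  Word 2: 'dot' -> MATCH
  Word 3: 'fig' -> no
  Word 4: 'run' -> no
  Word 5: 'hat' -> no
Total matches: 1

1


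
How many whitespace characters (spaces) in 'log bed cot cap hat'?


\s matches whitespace characters (spaces, tabs, etc.).
Text: 'log bed cot cap hat'
This text has 5 words separated by spaces.
Number of spaces = number of words - 1 = 5 - 1 = 4

4


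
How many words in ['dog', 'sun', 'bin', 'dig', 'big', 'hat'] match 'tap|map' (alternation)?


Alternation 'tap|map' matches either 'tap' or 'map'.
Checking each word:
  'dog' -> no
  'sun' -> no
  'bin' -> no
  'dig' -> no
  'big' -> no
  'hat' -> no
Matches: []
Count: 0

0


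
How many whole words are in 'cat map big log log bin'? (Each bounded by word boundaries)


Word boundaries (\b) mark the start/end of each word.
Text: 'cat map big log log bin'
Splitting by whitespace:
  Word 1: 'cat'
  Word 2: 'map'
  Word 3: 'big'
  Word 4: 'log'
  Word 5: 'log'
  Word 6: 'bin'
Total whole words: 6

6


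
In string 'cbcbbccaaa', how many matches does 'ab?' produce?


Pattern 'ab?' matches 'a' optionally followed by 'b'.
String: 'cbcbbccaaa'
Scanning left to right for 'a' then checking next char:
  Match 1: 'a' (a not followed by b)
  Match 2: 'a' (a not followed by b)
  Match 3: 'a' (a not followed by b)
Total matches: 3

3


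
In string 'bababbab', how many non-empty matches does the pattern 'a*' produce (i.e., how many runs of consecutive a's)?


Pattern 'a*' matches zero or more a's. We want non-empty runs of consecutive a's.
String: 'bababbab'
Walking through the string to find runs of a's:
  Run 1: positions 1-1 -> 'a'
  Run 2: positions 3-3 -> 'a'
  Run 3: positions 6-6 -> 'a'
Non-empty runs found: ['a', 'a', 'a']
Count: 3

3


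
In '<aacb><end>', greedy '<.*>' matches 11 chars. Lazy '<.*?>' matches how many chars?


Greedy '<.*>' tries to match as MUCH as possible.
Lazy '<.*?>' tries to match as LITTLE as possible.

String: '<aacb><end>'
Greedy '<.*>' starts at first '<' and extends to the LAST '>': '<aacb><end>' (11 chars)
Lazy '<.*?>' starts at first '<' and stops at the FIRST '>': '<aacb>' (6 chars)

6


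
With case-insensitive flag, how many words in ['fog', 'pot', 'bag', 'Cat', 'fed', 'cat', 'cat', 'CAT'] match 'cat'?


Case-insensitive matching: compare each word's lowercase form to 'cat'.
  'fog' -> lower='fog' -> no
  'pot' -> lower='pot' -> no
  'bag' -> lower='bag' -> no
  'Cat' -> lower='cat' -> MATCH
  'fed' -> lower='fed' -> no
  'cat' -> lower='cat' -> MATCH
  'cat' -> lower='cat' -> MATCH
  'CAT' -> lower='cat' -> MATCH
Matches: ['Cat', 'cat', 'cat', 'CAT']
Count: 4

4


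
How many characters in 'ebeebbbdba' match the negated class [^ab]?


Negated class [^ab] matches any char NOT in {a, b}
Scanning 'ebeebbbdba':
  pos 0: 'e' -> MATCH
  pos 1: 'b' -> no (excluded)
  pos 2: 'e' -> MATCH
  pos 3: 'e' -> MATCH
  pos 4: 'b' -> no (excluded)
  pos 5: 'b' -> no (excluded)
  pos 6: 'b' -> no (excluded)
  pos 7: 'd' -> MATCH
  pos 8: 'b' -> no (excluded)
  pos 9: 'a' -> no (excluded)
Total matches: 4

4


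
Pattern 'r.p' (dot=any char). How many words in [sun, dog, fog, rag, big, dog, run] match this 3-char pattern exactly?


Pattern 'r.p' means: starts with 'r', any single char, ends with 'p'.
Checking each word (must be exactly 3 chars):
  'sun' (len=3): no
  'dog' (len=3): no
  'fog' (len=3): no
  'rag' (len=3): no
  'big' (len=3): no
  'dog' (len=3): no
  'run' (len=3): no
Matching words: []
Total: 0

0


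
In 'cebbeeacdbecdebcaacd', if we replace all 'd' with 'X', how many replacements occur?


re.sub('d', 'X', text) replaces every occurrence of 'd' with 'X'.
Text: 'cebbeeacdbecdebcaacd'
Scanning for 'd':
  pos 8: 'd' -> replacement #1
  pos 12: 'd' -> replacement #2
  pos 19: 'd' -> replacement #3
Total replacements: 3

3


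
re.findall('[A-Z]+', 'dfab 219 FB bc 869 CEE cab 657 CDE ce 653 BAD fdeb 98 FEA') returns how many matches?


Pattern '[A-Z]+' finds one or more uppercase letters.
Text: 'dfab 219 FB bc 869 CEE cab 657 CDE ce 653 BAD fdeb 98 FEA'
Scanning for matches:
  Match 1: 'FB'
  Match 2: 'CEE'
  Match 3: 'CDE'
  Match 4: 'BAD'
  Match 5: 'FEA'
Total matches: 5

5


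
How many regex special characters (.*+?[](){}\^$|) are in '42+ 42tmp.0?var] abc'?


Regex special characters are: . * + ? [ ] ( ) { } \ ^ $ |
Scanning '42+ 42tmp.0?var] abc':
  pos 2: '+' -> SPECIAL
  pos 9: '.' -> SPECIAL
  pos 11: '?' -> SPECIAL
  pos 15: ']' -> SPECIAL
Special chars found: ['+', '.', '?', ']']
Total: 4

4


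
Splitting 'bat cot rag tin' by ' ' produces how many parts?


Splitting by ' ' breaks the string at each occurrence of the separator.
Text: 'bat cot rag tin'
Parts after split:
  Part 1: 'bat'
  Part 2: 'cot'
  Part 3: 'rag'
  Part 4: 'tin'
Total parts: 4

4
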